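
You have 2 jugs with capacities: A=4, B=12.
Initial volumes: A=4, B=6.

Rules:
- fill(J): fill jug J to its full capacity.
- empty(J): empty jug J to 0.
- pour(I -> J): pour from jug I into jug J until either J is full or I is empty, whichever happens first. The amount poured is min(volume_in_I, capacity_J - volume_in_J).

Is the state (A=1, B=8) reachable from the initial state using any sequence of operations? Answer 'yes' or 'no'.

Answer: no

Derivation:
BFS explored all 16 reachable states.
Reachable set includes: (0,0), (0,2), (0,4), (0,6), (0,8), (0,10), (0,12), (2,0), (2,12), (4,0), (4,2), (4,4) ...
Target (A=1, B=8) not in reachable set → no.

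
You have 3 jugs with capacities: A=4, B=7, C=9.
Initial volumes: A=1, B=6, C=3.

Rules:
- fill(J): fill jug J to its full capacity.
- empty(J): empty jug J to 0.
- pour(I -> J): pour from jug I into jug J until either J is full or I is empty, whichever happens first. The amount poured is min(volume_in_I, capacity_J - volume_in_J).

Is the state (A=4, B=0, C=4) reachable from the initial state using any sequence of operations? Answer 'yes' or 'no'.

Answer: yes

Derivation:
BFS from (A=1, B=6, C=3):
  1. empty(B) -> (A=1 B=0 C=3)
  2. pour(A -> C) -> (A=0 B=0 C=4)
  3. fill(A) -> (A=4 B=0 C=4)
Target reached → yes.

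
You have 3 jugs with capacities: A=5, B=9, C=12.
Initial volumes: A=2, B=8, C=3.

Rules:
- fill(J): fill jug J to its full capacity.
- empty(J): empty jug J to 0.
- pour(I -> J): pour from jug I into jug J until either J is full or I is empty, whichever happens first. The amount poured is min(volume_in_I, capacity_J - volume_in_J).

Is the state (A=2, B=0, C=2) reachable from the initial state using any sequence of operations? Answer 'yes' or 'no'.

BFS from (A=2, B=8, C=3):
  1. pour(C -> B) -> (A=2 B=9 C=2)
  2. empty(B) -> (A=2 B=0 C=2)
Target reached → yes.

Answer: yes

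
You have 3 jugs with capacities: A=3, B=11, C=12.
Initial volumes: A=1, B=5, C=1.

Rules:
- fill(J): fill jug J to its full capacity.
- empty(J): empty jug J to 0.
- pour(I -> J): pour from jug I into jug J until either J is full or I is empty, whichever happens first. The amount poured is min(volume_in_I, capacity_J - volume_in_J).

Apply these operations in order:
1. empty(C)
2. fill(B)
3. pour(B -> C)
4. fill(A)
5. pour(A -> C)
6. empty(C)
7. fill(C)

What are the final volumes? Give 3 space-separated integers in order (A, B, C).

Answer: 2 0 12

Derivation:
Step 1: empty(C) -> (A=1 B=5 C=0)
Step 2: fill(B) -> (A=1 B=11 C=0)
Step 3: pour(B -> C) -> (A=1 B=0 C=11)
Step 4: fill(A) -> (A=3 B=0 C=11)
Step 5: pour(A -> C) -> (A=2 B=0 C=12)
Step 6: empty(C) -> (A=2 B=0 C=0)
Step 7: fill(C) -> (A=2 B=0 C=12)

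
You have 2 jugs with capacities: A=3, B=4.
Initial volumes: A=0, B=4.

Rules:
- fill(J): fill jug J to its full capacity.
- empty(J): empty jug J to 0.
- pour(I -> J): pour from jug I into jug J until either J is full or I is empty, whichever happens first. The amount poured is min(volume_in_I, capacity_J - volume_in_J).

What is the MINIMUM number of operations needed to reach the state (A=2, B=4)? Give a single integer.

Answer: 5

Derivation:
BFS from (A=0, B=4). One shortest path:
  1. fill(A) -> (A=3 B=4)
  2. empty(B) -> (A=3 B=0)
  3. pour(A -> B) -> (A=0 B=3)
  4. fill(A) -> (A=3 B=3)
  5. pour(A -> B) -> (A=2 B=4)
Reached target in 5 moves.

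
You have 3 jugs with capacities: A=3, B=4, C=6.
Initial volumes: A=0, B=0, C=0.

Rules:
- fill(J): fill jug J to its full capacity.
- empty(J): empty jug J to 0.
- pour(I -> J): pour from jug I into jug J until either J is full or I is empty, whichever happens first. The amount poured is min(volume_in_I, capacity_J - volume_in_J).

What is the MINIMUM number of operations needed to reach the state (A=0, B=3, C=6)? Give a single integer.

Answer: 3

Derivation:
BFS from (A=0, B=0, C=0). One shortest path:
  1. fill(A) -> (A=3 B=0 C=0)
  2. fill(C) -> (A=3 B=0 C=6)
  3. pour(A -> B) -> (A=0 B=3 C=6)
Reached target in 3 moves.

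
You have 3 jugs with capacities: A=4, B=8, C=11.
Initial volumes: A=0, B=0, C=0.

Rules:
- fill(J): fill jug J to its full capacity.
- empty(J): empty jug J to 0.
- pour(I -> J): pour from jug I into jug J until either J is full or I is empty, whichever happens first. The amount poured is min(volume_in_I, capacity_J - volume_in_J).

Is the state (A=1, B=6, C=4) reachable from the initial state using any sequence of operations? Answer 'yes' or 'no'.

Answer: no

Derivation:
BFS explored all 330 reachable states.
Reachable set includes: (0,0,0), (0,0,1), (0,0,2), (0,0,3), (0,0,4), (0,0,5), (0,0,6), (0,0,7), (0,0,8), (0,0,9), (0,0,10), (0,0,11) ...
Target (A=1, B=6, C=4) not in reachable set → no.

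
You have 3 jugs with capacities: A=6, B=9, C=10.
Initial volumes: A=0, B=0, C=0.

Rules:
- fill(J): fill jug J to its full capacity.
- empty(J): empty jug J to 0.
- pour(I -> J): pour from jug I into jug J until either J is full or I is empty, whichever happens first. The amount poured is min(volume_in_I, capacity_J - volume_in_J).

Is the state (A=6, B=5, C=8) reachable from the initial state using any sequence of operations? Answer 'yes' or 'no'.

BFS from (A=0, B=0, C=0):
  1. fill(C) -> (A=0 B=0 C=10)
  2. pour(C -> A) -> (A=6 B=0 C=4)
  3. pour(A -> B) -> (A=0 B=6 C=4)
  4. pour(C -> A) -> (A=4 B=6 C=0)
  5. pour(B -> C) -> (A=4 B=0 C=6)
  6. fill(B) -> (A=4 B=9 C=6)
  7. pour(B -> C) -> (A=4 B=5 C=10)
  8. pour(C -> A) -> (A=6 B=5 C=8)
Target reached → yes.

Answer: yes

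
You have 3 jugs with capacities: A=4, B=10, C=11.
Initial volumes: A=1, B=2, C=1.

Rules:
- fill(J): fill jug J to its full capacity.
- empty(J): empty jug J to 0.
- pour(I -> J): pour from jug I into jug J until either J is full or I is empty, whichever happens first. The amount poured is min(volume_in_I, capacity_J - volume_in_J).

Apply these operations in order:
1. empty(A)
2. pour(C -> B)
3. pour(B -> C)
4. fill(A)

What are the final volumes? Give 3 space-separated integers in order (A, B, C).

Answer: 4 0 3

Derivation:
Step 1: empty(A) -> (A=0 B=2 C=1)
Step 2: pour(C -> B) -> (A=0 B=3 C=0)
Step 3: pour(B -> C) -> (A=0 B=0 C=3)
Step 4: fill(A) -> (A=4 B=0 C=3)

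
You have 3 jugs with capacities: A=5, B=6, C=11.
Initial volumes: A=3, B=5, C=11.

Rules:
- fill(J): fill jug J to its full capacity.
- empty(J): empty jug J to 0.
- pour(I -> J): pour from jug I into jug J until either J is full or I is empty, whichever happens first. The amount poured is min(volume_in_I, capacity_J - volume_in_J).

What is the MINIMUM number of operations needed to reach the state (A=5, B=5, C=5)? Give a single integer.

Answer: 4

Derivation:
BFS from (A=3, B=5, C=11). One shortest path:
  1. fill(A) -> (A=5 B=5 C=11)
  2. empty(C) -> (A=5 B=5 C=0)
  3. pour(A -> C) -> (A=0 B=5 C=5)
  4. fill(A) -> (A=5 B=5 C=5)
Reached target in 4 moves.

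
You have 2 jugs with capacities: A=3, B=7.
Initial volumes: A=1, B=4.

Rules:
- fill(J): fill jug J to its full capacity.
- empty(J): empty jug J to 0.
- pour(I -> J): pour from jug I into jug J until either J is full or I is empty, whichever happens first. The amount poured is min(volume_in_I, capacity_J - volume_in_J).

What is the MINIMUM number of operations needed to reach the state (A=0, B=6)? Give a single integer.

Answer: 5

Derivation:
BFS from (A=1, B=4). One shortest path:
  1. fill(A) -> (A=3 B=4)
  2. empty(B) -> (A=3 B=0)
  3. pour(A -> B) -> (A=0 B=3)
  4. fill(A) -> (A=3 B=3)
  5. pour(A -> B) -> (A=0 B=6)
Reached target in 5 moves.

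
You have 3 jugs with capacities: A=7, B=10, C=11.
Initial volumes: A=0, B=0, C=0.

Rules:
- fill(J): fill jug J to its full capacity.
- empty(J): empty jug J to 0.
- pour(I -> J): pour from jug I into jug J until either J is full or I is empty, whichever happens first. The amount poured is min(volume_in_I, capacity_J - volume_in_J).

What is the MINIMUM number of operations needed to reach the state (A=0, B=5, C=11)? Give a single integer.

Answer: 8

Derivation:
BFS from (A=0, B=0, C=0). One shortest path:
  1. fill(A) -> (A=7 B=0 C=0)
  2. fill(B) -> (A=7 B=10 C=0)
  3. pour(A -> C) -> (A=0 B=10 C=7)
  4. pour(B -> C) -> (A=0 B=6 C=11)
  5. empty(C) -> (A=0 B=6 C=0)
  6. pour(B -> C) -> (A=0 B=0 C=6)
  7. fill(B) -> (A=0 B=10 C=6)
  8. pour(B -> C) -> (A=0 B=5 C=11)
Reached target in 8 moves.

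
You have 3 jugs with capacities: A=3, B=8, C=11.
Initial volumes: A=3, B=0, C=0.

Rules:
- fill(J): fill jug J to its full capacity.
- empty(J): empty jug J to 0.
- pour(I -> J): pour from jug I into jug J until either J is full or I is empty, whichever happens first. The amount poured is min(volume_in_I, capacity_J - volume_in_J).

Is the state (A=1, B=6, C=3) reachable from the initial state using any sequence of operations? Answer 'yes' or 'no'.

Answer: no

Derivation:
BFS explored all 292 reachable states.
Reachable set includes: (0,0,0), (0,0,1), (0,0,2), (0,0,3), (0,0,4), (0,0,5), (0,0,6), (0,0,7), (0,0,8), (0,0,9), (0,0,10), (0,0,11) ...
Target (A=1, B=6, C=3) not in reachable set → no.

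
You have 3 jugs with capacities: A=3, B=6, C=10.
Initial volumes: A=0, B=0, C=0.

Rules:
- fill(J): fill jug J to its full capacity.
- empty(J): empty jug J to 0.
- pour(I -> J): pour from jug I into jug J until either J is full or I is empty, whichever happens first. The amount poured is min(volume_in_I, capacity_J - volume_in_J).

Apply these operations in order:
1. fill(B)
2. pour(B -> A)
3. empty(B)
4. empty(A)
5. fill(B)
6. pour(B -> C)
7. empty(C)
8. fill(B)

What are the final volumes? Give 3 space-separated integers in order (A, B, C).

Answer: 0 6 0

Derivation:
Step 1: fill(B) -> (A=0 B=6 C=0)
Step 2: pour(B -> A) -> (A=3 B=3 C=0)
Step 3: empty(B) -> (A=3 B=0 C=0)
Step 4: empty(A) -> (A=0 B=0 C=0)
Step 5: fill(B) -> (A=0 B=6 C=0)
Step 6: pour(B -> C) -> (A=0 B=0 C=6)
Step 7: empty(C) -> (A=0 B=0 C=0)
Step 8: fill(B) -> (A=0 B=6 C=0)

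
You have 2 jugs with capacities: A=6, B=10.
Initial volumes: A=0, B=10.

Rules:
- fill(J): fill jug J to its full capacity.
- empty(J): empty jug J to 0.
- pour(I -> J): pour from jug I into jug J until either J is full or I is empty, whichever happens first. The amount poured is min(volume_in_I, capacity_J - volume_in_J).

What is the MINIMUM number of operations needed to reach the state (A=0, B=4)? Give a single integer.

Answer: 2

Derivation:
BFS from (A=0, B=10). One shortest path:
  1. pour(B -> A) -> (A=6 B=4)
  2. empty(A) -> (A=0 B=4)
Reached target in 2 moves.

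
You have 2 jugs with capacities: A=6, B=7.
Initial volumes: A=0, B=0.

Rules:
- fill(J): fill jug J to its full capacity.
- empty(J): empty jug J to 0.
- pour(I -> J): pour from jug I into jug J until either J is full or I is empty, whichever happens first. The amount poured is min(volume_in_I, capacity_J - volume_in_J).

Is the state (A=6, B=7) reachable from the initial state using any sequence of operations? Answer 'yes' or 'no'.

Answer: yes

Derivation:
BFS from (A=0, B=0):
  1. fill(A) -> (A=6 B=0)
  2. fill(B) -> (A=6 B=7)
Target reached → yes.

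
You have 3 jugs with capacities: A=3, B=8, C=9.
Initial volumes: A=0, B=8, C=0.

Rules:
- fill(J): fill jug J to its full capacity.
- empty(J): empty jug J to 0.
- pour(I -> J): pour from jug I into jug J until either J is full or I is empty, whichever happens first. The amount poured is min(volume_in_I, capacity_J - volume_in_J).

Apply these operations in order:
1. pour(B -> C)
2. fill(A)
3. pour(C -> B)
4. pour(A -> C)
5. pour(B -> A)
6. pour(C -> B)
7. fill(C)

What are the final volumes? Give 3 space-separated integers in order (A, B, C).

Answer: 3 8 9

Derivation:
Step 1: pour(B -> C) -> (A=0 B=0 C=8)
Step 2: fill(A) -> (A=3 B=0 C=8)
Step 3: pour(C -> B) -> (A=3 B=8 C=0)
Step 4: pour(A -> C) -> (A=0 B=8 C=3)
Step 5: pour(B -> A) -> (A=3 B=5 C=3)
Step 6: pour(C -> B) -> (A=3 B=8 C=0)
Step 7: fill(C) -> (A=3 B=8 C=9)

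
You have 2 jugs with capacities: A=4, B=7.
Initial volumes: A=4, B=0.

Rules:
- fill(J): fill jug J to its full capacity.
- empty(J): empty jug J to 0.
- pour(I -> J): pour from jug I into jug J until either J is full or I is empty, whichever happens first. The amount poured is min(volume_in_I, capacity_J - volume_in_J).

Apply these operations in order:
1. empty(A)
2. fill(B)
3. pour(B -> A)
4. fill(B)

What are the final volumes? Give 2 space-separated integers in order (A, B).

Step 1: empty(A) -> (A=0 B=0)
Step 2: fill(B) -> (A=0 B=7)
Step 3: pour(B -> A) -> (A=4 B=3)
Step 4: fill(B) -> (A=4 B=7)

Answer: 4 7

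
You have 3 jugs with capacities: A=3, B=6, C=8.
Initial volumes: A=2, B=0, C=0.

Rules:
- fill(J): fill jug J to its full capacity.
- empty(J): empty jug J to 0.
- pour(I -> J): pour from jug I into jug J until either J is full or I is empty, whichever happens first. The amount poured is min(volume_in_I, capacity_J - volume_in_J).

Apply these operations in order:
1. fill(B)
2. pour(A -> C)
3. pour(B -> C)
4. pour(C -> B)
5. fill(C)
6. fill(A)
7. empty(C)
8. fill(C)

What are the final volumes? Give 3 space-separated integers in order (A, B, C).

Step 1: fill(B) -> (A=2 B=6 C=0)
Step 2: pour(A -> C) -> (A=0 B=6 C=2)
Step 3: pour(B -> C) -> (A=0 B=0 C=8)
Step 4: pour(C -> B) -> (A=0 B=6 C=2)
Step 5: fill(C) -> (A=0 B=6 C=8)
Step 6: fill(A) -> (A=3 B=6 C=8)
Step 7: empty(C) -> (A=3 B=6 C=0)
Step 8: fill(C) -> (A=3 B=6 C=8)

Answer: 3 6 8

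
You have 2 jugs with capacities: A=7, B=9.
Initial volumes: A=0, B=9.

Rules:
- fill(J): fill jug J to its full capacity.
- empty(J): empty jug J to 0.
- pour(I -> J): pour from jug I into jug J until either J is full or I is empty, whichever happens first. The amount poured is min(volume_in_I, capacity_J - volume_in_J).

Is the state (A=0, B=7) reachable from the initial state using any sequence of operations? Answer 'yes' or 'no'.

BFS from (A=0, B=9):
  1. fill(A) -> (A=7 B=9)
  2. empty(B) -> (A=7 B=0)
  3. pour(A -> B) -> (A=0 B=7)
Target reached → yes.

Answer: yes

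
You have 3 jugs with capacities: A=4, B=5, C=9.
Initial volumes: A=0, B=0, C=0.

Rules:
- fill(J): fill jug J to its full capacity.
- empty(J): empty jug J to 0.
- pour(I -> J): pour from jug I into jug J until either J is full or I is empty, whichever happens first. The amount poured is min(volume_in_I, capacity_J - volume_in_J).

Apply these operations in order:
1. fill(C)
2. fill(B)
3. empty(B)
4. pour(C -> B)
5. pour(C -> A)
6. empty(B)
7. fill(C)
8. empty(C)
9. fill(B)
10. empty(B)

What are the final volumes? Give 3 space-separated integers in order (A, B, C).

Answer: 4 0 0

Derivation:
Step 1: fill(C) -> (A=0 B=0 C=9)
Step 2: fill(B) -> (A=0 B=5 C=9)
Step 3: empty(B) -> (A=0 B=0 C=9)
Step 4: pour(C -> B) -> (A=0 B=5 C=4)
Step 5: pour(C -> A) -> (A=4 B=5 C=0)
Step 6: empty(B) -> (A=4 B=0 C=0)
Step 7: fill(C) -> (A=4 B=0 C=9)
Step 8: empty(C) -> (A=4 B=0 C=0)
Step 9: fill(B) -> (A=4 B=5 C=0)
Step 10: empty(B) -> (A=4 B=0 C=0)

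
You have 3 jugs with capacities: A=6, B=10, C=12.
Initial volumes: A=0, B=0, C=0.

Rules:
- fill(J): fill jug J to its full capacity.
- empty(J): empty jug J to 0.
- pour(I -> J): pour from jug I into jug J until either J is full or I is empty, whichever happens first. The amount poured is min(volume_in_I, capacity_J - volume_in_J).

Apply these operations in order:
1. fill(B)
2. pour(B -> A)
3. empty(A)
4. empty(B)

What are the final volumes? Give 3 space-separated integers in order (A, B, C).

Step 1: fill(B) -> (A=0 B=10 C=0)
Step 2: pour(B -> A) -> (A=6 B=4 C=0)
Step 3: empty(A) -> (A=0 B=4 C=0)
Step 4: empty(B) -> (A=0 B=0 C=0)

Answer: 0 0 0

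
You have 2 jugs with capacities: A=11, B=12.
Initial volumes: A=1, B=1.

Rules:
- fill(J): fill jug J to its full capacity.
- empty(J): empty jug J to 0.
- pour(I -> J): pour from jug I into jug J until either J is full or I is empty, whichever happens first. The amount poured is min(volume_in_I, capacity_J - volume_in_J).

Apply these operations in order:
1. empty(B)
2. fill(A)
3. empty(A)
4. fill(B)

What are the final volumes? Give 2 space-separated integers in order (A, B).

Answer: 0 12

Derivation:
Step 1: empty(B) -> (A=1 B=0)
Step 2: fill(A) -> (A=11 B=0)
Step 3: empty(A) -> (A=0 B=0)
Step 4: fill(B) -> (A=0 B=12)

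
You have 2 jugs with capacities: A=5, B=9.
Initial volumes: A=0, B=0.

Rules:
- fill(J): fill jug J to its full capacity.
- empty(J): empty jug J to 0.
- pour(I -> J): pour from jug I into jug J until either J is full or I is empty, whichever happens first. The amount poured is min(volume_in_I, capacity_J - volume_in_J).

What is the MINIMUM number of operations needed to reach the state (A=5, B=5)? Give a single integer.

BFS from (A=0, B=0). One shortest path:
  1. fill(A) -> (A=5 B=0)
  2. pour(A -> B) -> (A=0 B=5)
  3. fill(A) -> (A=5 B=5)
Reached target in 3 moves.

Answer: 3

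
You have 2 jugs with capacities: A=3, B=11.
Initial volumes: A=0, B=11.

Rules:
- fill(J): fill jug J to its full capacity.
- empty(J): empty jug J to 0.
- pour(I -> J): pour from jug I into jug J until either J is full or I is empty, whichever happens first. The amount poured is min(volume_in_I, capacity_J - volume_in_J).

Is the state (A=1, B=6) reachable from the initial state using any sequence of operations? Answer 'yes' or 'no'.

Answer: no

Derivation:
BFS explored all 28 reachable states.
Reachable set includes: (0,0), (0,1), (0,2), (0,3), (0,4), (0,5), (0,6), (0,7), (0,8), (0,9), (0,10), (0,11) ...
Target (A=1, B=6) not in reachable set → no.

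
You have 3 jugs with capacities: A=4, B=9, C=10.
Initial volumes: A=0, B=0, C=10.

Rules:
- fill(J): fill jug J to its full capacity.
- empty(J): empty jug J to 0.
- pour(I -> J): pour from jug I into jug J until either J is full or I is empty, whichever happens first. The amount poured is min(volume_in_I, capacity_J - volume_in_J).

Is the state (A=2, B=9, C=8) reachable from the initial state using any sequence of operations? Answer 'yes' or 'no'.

Answer: yes

Derivation:
BFS from (A=0, B=0, C=10):
  1. pour(C -> A) -> (A=4 B=0 C=6)
  2. pour(A -> B) -> (A=0 B=4 C=6)
  3. pour(C -> A) -> (A=4 B=4 C=2)
  4. pour(A -> B) -> (A=0 B=8 C=2)
  5. pour(C -> A) -> (A=2 B=8 C=0)
  6. pour(B -> C) -> (A=2 B=0 C=8)
  7. fill(B) -> (A=2 B=9 C=8)
Target reached → yes.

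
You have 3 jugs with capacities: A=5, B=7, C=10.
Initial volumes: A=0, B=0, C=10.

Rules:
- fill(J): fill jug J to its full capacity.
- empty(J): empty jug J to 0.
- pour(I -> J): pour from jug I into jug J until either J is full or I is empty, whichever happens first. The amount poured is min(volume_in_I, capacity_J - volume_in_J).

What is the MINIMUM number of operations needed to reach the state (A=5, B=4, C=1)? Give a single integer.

BFS from (A=0, B=0, C=10). One shortest path:
  1. pour(C -> B) -> (A=0 B=7 C=3)
  2. pour(B -> A) -> (A=5 B=2 C=3)
  3. pour(A -> C) -> (A=0 B=2 C=8)
  4. pour(B -> A) -> (A=2 B=0 C=8)
  5. pour(C -> B) -> (A=2 B=7 C=1)
  6. pour(B -> A) -> (A=5 B=4 C=1)
Reached target in 6 moves.

Answer: 6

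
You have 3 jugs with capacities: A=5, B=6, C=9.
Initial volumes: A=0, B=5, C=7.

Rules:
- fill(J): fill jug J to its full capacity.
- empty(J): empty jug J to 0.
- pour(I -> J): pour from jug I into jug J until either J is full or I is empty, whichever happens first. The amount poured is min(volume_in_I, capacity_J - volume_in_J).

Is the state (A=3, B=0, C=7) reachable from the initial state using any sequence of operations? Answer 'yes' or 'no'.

BFS from (A=0, B=5, C=7):
  1. fill(A) -> (A=5 B=5 C=7)
  2. pour(A -> B) -> (A=4 B=6 C=7)
  3. empty(B) -> (A=4 B=0 C=7)
  4. pour(A -> B) -> (A=0 B=4 C=7)
  5. fill(A) -> (A=5 B=4 C=7)
  6. pour(A -> B) -> (A=3 B=6 C=7)
  7. empty(B) -> (A=3 B=0 C=7)
Target reached → yes.

Answer: yes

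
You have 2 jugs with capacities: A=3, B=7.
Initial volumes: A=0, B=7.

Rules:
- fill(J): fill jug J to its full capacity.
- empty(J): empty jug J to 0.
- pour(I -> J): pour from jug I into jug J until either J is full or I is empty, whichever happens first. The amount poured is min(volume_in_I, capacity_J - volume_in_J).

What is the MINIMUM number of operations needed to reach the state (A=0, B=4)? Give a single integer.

Answer: 2

Derivation:
BFS from (A=0, B=7). One shortest path:
  1. pour(B -> A) -> (A=3 B=4)
  2. empty(A) -> (A=0 B=4)
Reached target in 2 moves.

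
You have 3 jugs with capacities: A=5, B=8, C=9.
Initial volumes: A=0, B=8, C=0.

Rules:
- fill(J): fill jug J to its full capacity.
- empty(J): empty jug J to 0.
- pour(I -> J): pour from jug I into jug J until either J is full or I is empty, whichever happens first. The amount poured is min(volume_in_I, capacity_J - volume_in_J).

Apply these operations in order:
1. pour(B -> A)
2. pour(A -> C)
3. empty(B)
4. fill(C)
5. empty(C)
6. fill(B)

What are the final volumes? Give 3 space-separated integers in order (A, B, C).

Answer: 0 8 0

Derivation:
Step 1: pour(B -> A) -> (A=5 B=3 C=0)
Step 2: pour(A -> C) -> (A=0 B=3 C=5)
Step 3: empty(B) -> (A=0 B=0 C=5)
Step 4: fill(C) -> (A=0 B=0 C=9)
Step 5: empty(C) -> (A=0 B=0 C=0)
Step 6: fill(B) -> (A=0 B=8 C=0)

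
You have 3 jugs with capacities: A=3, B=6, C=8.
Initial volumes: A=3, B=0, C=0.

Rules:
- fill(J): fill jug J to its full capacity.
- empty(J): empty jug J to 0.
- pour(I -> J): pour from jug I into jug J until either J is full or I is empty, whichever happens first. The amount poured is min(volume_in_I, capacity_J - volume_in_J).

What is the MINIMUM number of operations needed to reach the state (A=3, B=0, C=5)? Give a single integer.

Answer: 3

Derivation:
BFS from (A=3, B=0, C=0). One shortest path:
  1. empty(A) -> (A=0 B=0 C=0)
  2. fill(C) -> (A=0 B=0 C=8)
  3. pour(C -> A) -> (A=3 B=0 C=5)
Reached target in 3 moves.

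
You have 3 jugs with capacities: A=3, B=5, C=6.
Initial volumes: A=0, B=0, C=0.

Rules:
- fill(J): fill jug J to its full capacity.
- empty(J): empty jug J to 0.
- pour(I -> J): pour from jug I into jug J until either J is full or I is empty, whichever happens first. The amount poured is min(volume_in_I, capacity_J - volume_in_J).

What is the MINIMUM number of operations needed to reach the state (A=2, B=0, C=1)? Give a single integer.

BFS from (A=0, B=0, C=0). One shortest path:
  1. fill(C) -> (A=0 B=0 C=6)
  2. pour(C -> B) -> (A=0 B=5 C=1)
  3. pour(B -> A) -> (A=3 B=2 C=1)
  4. empty(A) -> (A=0 B=2 C=1)
  5. pour(B -> A) -> (A=2 B=0 C=1)
Reached target in 5 moves.

Answer: 5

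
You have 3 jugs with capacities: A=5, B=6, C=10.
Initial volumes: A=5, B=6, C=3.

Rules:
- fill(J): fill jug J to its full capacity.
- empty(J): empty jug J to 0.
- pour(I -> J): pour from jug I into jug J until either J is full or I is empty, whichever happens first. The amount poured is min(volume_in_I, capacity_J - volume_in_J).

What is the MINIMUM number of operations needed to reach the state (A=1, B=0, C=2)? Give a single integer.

BFS from (A=5, B=6, C=3). One shortest path:
  1. empty(A) -> (A=0 B=6 C=3)
  2. pour(B -> A) -> (A=5 B=1 C=3)
  3. pour(A -> C) -> (A=0 B=1 C=8)
  4. pour(B -> A) -> (A=1 B=0 C=8)
  5. pour(C -> B) -> (A=1 B=6 C=2)
  6. empty(B) -> (A=1 B=0 C=2)
Reached target in 6 moves.

Answer: 6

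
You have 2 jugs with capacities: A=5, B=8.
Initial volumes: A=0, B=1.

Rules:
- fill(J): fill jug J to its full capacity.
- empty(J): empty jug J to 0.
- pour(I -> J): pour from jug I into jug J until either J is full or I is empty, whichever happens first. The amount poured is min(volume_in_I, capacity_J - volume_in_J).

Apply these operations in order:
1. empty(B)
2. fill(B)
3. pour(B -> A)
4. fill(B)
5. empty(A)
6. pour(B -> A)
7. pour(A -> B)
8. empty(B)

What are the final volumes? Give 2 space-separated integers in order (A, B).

Answer: 0 0

Derivation:
Step 1: empty(B) -> (A=0 B=0)
Step 2: fill(B) -> (A=0 B=8)
Step 3: pour(B -> A) -> (A=5 B=3)
Step 4: fill(B) -> (A=5 B=8)
Step 5: empty(A) -> (A=0 B=8)
Step 6: pour(B -> A) -> (A=5 B=3)
Step 7: pour(A -> B) -> (A=0 B=8)
Step 8: empty(B) -> (A=0 B=0)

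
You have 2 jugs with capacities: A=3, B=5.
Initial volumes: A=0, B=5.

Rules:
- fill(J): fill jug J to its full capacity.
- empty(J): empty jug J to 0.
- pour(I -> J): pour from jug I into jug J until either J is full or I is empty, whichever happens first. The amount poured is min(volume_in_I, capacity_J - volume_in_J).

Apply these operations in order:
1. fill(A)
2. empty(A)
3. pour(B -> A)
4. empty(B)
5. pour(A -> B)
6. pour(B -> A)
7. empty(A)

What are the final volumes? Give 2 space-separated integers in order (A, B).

Answer: 0 0

Derivation:
Step 1: fill(A) -> (A=3 B=5)
Step 2: empty(A) -> (A=0 B=5)
Step 3: pour(B -> A) -> (A=3 B=2)
Step 4: empty(B) -> (A=3 B=0)
Step 5: pour(A -> B) -> (A=0 B=3)
Step 6: pour(B -> A) -> (A=3 B=0)
Step 7: empty(A) -> (A=0 B=0)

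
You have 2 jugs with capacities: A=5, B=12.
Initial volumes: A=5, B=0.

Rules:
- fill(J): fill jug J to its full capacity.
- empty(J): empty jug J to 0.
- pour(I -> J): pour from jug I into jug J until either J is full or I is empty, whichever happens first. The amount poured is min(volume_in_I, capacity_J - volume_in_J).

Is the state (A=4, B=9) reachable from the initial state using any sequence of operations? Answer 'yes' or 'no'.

Answer: no

Derivation:
BFS explored all 34 reachable states.
Reachable set includes: (0,0), (0,1), (0,2), (0,3), (0,4), (0,5), (0,6), (0,7), (0,8), (0,9), (0,10), (0,11) ...
Target (A=4, B=9) not in reachable set → no.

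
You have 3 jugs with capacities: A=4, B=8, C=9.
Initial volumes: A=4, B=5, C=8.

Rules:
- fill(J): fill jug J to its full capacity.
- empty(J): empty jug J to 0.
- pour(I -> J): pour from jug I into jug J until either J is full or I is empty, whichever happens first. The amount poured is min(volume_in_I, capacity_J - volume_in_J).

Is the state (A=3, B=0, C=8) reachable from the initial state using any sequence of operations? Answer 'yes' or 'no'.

BFS from (A=4, B=5, C=8):
  1. fill(B) -> (A=4 B=8 C=8)
  2. pour(A -> C) -> (A=3 B=8 C=9)
  3. empty(C) -> (A=3 B=8 C=0)
  4. pour(B -> C) -> (A=3 B=0 C=8)
Target reached → yes.

Answer: yes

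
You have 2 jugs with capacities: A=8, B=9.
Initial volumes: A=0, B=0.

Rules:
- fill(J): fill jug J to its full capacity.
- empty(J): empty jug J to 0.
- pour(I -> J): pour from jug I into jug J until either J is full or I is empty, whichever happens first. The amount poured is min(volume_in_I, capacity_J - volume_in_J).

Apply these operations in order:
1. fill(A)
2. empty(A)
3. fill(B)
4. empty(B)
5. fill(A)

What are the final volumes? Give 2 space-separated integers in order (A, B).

Answer: 8 0

Derivation:
Step 1: fill(A) -> (A=8 B=0)
Step 2: empty(A) -> (A=0 B=0)
Step 3: fill(B) -> (A=0 B=9)
Step 4: empty(B) -> (A=0 B=0)
Step 5: fill(A) -> (A=8 B=0)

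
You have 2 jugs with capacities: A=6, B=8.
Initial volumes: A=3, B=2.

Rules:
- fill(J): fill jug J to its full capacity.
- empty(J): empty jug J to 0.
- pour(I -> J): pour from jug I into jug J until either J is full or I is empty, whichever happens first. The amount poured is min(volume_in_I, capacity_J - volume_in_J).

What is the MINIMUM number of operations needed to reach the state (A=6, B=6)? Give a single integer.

Answer: 4

Derivation:
BFS from (A=3, B=2). One shortest path:
  1. fill(A) -> (A=6 B=2)
  2. empty(B) -> (A=6 B=0)
  3. pour(A -> B) -> (A=0 B=6)
  4. fill(A) -> (A=6 B=6)
Reached target in 4 moves.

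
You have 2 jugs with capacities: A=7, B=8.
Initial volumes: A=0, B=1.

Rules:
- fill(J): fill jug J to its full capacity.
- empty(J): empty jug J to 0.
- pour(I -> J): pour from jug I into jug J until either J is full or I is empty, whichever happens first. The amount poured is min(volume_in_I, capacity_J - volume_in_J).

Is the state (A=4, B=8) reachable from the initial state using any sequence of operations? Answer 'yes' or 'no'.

Answer: yes

Derivation:
BFS from (A=0, B=1):
  1. fill(A) -> (A=7 B=1)
  2. empty(B) -> (A=7 B=0)
  3. pour(A -> B) -> (A=0 B=7)
  4. fill(A) -> (A=7 B=7)
  5. pour(A -> B) -> (A=6 B=8)
  6. empty(B) -> (A=6 B=0)
  7. pour(A -> B) -> (A=0 B=6)
  8. fill(A) -> (A=7 B=6)
  9. pour(A -> B) -> (A=5 B=8)
  10. empty(B) -> (A=5 B=0)
  11. pour(A -> B) -> (A=0 B=5)
  12. fill(A) -> (A=7 B=5)
  13. pour(A -> B) -> (A=4 B=8)
Target reached → yes.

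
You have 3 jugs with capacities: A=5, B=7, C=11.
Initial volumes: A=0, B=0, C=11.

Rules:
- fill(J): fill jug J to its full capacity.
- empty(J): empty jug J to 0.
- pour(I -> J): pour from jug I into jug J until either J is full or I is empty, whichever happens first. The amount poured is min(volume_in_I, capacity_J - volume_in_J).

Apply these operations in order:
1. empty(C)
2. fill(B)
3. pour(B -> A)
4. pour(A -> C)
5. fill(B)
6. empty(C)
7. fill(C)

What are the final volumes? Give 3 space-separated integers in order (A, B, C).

Step 1: empty(C) -> (A=0 B=0 C=0)
Step 2: fill(B) -> (A=0 B=7 C=0)
Step 3: pour(B -> A) -> (A=5 B=2 C=0)
Step 4: pour(A -> C) -> (A=0 B=2 C=5)
Step 5: fill(B) -> (A=0 B=7 C=5)
Step 6: empty(C) -> (A=0 B=7 C=0)
Step 7: fill(C) -> (A=0 B=7 C=11)

Answer: 0 7 11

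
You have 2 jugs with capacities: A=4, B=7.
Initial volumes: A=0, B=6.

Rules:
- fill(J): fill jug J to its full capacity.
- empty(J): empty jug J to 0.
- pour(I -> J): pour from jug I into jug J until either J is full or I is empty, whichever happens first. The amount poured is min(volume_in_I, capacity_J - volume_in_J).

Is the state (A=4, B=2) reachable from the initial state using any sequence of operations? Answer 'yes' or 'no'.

Answer: yes

Derivation:
BFS from (A=0, B=6):
  1. pour(B -> A) -> (A=4 B=2)
Target reached → yes.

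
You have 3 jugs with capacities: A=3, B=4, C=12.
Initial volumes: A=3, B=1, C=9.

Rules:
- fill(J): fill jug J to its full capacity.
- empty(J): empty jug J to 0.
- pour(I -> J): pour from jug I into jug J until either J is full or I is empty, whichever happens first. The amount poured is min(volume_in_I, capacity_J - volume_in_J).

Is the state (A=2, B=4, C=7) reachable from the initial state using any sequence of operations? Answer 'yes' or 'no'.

Answer: yes

Derivation:
BFS from (A=3, B=1, C=9):
  1. pour(B -> C) -> (A=3 B=0 C=10)
  2. pour(A -> B) -> (A=0 B=3 C=10)
  3. pour(C -> A) -> (A=3 B=3 C=7)
  4. pour(A -> B) -> (A=2 B=4 C=7)
Target reached → yes.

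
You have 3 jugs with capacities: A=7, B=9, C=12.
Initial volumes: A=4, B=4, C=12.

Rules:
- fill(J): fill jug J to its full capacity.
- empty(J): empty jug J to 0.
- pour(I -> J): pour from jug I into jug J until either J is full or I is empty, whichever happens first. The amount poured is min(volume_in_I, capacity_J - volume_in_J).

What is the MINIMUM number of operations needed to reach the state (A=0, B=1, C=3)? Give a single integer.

BFS from (A=4, B=4, C=12). One shortest path:
  1. pour(B -> A) -> (A=7 B=1 C=12)
  2. empty(A) -> (A=0 B=1 C=12)
  3. pour(B -> A) -> (A=1 B=0 C=12)
  4. pour(C -> B) -> (A=1 B=9 C=3)
  5. empty(B) -> (A=1 B=0 C=3)
  6. pour(A -> B) -> (A=0 B=1 C=3)
Reached target in 6 moves.

Answer: 6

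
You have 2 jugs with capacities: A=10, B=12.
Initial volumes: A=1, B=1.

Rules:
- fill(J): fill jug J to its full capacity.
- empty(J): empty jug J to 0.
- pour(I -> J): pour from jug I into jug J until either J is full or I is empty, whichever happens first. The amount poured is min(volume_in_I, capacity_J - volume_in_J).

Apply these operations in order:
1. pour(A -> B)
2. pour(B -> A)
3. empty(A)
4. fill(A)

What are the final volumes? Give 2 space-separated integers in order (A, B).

Answer: 10 0

Derivation:
Step 1: pour(A -> B) -> (A=0 B=2)
Step 2: pour(B -> A) -> (A=2 B=0)
Step 3: empty(A) -> (A=0 B=0)
Step 4: fill(A) -> (A=10 B=0)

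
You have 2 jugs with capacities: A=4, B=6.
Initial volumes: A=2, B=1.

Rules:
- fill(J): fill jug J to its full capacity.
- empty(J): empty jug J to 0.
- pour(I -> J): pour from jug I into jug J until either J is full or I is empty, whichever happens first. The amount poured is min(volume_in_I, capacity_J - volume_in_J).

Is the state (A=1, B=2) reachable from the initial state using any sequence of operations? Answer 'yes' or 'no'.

BFS explored all 21 reachable states.
Reachable set includes: (0,0), (0,1), (0,2), (0,3), (0,4), (0,5), (0,6), (1,0), (1,6), (2,0), (2,1), (2,6) ...
Target (A=1, B=2) not in reachable set → no.

Answer: no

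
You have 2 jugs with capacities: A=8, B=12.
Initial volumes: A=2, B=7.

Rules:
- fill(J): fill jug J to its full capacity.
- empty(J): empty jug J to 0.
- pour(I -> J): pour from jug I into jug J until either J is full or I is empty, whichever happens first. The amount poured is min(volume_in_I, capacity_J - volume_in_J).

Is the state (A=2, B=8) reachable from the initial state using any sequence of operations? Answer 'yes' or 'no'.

Answer: no

Derivation:
BFS explored all 41 reachable states.
Reachable set includes: (0,0), (0,1), (0,2), (0,3), (0,4), (0,5), (0,6), (0,7), (0,8), (0,9), (0,10), (0,11) ...
Target (A=2, B=8) not in reachable set → no.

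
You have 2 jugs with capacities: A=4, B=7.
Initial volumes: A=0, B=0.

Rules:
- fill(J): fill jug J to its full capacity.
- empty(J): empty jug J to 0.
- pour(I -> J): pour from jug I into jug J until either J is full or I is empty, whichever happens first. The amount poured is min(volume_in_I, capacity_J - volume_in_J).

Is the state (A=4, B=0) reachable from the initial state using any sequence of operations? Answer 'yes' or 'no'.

Answer: yes

Derivation:
BFS from (A=0, B=0):
  1. fill(A) -> (A=4 B=0)
Target reached → yes.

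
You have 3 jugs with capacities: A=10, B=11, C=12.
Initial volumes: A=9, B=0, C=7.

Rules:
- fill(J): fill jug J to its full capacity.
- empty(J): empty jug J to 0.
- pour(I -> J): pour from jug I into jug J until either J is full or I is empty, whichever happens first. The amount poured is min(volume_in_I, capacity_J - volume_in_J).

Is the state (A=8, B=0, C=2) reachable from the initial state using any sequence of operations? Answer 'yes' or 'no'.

BFS from (A=9, B=0, C=7):
  1. fill(C) -> (A=9 B=0 C=12)
  2. pour(A -> B) -> (A=0 B=9 C=12)
  3. pour(C -> A) -> (A=10 B=9 C=2)
  4. pour(A -> B) -> (A=8 B=11 C=2)
  5. empty(B) -> (A=8 B=0 C=2)
Target reached → yes.

Answer: yes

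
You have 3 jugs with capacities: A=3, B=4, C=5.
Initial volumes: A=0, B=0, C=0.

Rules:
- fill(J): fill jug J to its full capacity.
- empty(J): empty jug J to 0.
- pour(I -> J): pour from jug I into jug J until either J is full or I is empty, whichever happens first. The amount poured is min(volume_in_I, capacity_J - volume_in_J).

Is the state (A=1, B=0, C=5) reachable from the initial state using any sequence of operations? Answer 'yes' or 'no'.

BFS from (A=0, B=0, C=0):
  1. fill(A) -> (A=3 B=0 C=0)
  2. pour(A -> C) -> (A=0 B=0 C=3)
  3. fill(A) -> (A=3 B=0 C=3)
  4. pour(A -> C) -> (A=1 B=0 C=5)
Target reached → yes.

Answer: yes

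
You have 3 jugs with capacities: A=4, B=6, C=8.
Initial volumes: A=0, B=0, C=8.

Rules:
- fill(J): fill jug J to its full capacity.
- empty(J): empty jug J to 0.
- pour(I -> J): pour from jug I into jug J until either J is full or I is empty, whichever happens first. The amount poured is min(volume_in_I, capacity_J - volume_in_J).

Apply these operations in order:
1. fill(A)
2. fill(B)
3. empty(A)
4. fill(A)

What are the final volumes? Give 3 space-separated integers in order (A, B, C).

Step 1: fill(A) -> (A=4 B=0 C=8)
Step 2: fill(B) -> (A=4 B=6 C=8)
Step 3: empty(A) -> (A=0 B=6 C=8)
Step 4: fill(A) -> (A=4 B=6 C=8)

Answer: 4 6 8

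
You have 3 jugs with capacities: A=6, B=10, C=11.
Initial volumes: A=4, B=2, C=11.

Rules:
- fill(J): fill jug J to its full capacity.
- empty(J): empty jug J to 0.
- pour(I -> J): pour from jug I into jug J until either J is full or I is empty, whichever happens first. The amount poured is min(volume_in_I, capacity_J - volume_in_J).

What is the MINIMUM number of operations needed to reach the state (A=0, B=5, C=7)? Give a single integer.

BFS from (A=4, B=2, C=11). One shortest path:
  1. fill(A) -> (A=6 B=2 C=11)
  2. empty(C) -> (A=6 B=2 C=0)
  3. pour(A -> C) -> (A=0 B=2 C=6)
  4. pour(B -> A) -> (A=2 B=0 C=6)
  5. fill(B) -> (A=2 B=10 C=6)
  6. pour(B -> C) -> (A=2 B=5 C=11)
  7. pour(C -> A) -> (A=6 B=5 C=7)
  8. empty(A) -> (A=0 B=5 C=7)
Reached target in 8 moves.

Answer: 8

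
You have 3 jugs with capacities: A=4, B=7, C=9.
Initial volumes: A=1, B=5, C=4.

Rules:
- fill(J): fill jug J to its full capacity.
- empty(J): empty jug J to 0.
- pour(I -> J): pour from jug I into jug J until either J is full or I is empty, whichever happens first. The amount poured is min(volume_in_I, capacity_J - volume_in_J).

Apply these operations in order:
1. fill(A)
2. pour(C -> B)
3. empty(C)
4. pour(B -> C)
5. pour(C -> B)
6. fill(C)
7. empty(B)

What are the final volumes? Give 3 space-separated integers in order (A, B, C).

Step 1: fill(A) -> (A=4 B=5 C=4)
Step 2: pour(C -> B) -> (A=4 B=7 C=2)
Step 3: empty(C) -> (A=4 B=7 C=0)
Step 4: pour(B -> C) -> (A=4 B=0 C=7)
Step 5: pour(C -> B) -> (A=4 B=7 C=0)
Step 6: fill(C) -> (A=4 B=7 C=9)
Step 7: empty(B) -> (A=4 B=0 C=9)

Answer: 4 0 9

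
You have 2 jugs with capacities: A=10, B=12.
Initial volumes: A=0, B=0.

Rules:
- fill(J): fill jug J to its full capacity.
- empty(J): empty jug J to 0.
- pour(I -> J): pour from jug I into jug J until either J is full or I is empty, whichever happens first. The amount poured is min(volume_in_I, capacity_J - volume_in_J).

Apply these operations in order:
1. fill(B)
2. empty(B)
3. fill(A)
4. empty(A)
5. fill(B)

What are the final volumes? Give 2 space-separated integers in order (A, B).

Answer: 0 12

Derivation:
Step 1: fill(B) -> (A=0 B=12)
Step 2: empty(B) -> (A=0 B=0)
Step 3: fill(A) -> (A=10 B=0)
Step 4: empty(A) -> (A=0 B=0)
Step 5: fill(B) -> (A=0 B=12)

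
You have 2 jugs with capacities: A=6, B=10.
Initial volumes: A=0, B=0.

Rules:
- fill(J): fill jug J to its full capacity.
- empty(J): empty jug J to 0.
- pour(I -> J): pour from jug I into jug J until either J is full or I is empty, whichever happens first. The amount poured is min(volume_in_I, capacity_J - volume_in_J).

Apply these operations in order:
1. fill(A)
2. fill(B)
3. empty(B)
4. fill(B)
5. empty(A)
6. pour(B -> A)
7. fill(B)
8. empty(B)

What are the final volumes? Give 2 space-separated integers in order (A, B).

Answer: 6 0

Derivation:
Step 1: fill(A) -> (A=6 B=0)
Step 2: fill(B) -> (A=6 B=10)
Step 3: empty(B) -> (A=6 B=0)
Step 4: fill(B) -> (A=6 B=10)
Step 5: empty(A) -> (A=0 B=10)
Step 6: pour(B -> A) -> (A=6 B=4)
Step 7: fill(B) -> (A=6 B=10)
Step 8: empty(B) -> (A=6 B=0)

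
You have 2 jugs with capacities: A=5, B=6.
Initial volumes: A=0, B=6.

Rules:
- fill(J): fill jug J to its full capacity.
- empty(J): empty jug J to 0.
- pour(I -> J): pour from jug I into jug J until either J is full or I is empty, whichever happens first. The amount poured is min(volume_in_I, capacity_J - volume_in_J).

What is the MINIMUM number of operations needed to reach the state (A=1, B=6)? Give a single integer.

BFS from (A=0, B=6). One shortest path:
  1. pour(B -> A) -> (A=5 B=1)
  2. empty(A) -> (A=0 B=1)
  3. pour(B -> A) -> (A=1 B=0)
  4. fill(B) -> (A=1 B=6)
Reached target in 4 moves.

Answer: 4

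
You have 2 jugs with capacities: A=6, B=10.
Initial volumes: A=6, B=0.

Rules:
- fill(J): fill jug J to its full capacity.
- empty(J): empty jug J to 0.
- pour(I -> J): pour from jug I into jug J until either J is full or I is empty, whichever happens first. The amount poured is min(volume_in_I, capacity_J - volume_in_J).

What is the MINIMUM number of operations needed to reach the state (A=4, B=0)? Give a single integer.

Answer: 5

Derivation:
BFS from (A=6, B=0). One shortest path:
  1. empty(A) -> (A=0 B=0)
  2. fill(B) -> (A=0 B=10)
  3. pour(B -> A) -> (A=6 B=4)
  4. empty(A) -> (A=0 B=4)
  5. pour(B -> A) -> (A=4 B=0)
Reached target in 5 moves.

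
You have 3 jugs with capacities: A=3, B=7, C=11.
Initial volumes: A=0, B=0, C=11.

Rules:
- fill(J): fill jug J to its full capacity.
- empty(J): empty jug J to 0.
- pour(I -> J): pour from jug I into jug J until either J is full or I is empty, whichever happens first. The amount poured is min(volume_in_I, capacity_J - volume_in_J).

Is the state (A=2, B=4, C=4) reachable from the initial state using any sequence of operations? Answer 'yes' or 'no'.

Answer: no

Derivation:
BFS explored all 264 reachable states.
Reachable set includes: (0,0,0), (0,0,1), (0,0,2), (0,0,3), (0,0,4), (0,0,5), (0,0,6), (0,0,7), (0,0,8), (0,0,9), (0,0,10), (0,0,11) ...
Target (A=2, B=4, C=4) not in reachable set → no.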